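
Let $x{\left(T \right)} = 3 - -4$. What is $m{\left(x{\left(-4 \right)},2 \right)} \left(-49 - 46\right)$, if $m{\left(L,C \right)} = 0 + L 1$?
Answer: $-665$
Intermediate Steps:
$x{\left(T \right)} = 7$ ($x{\left(T \right)} = 3 + 4 = 7$)
$m{\left(L,C \right)} = L$ ($m{\left(L,C \right)} = 0 + L = L$)
$m{\left(x{\left(-4 \right)},2 \right)} \left(-49 - 46\right) = 7 \left(-49 - 46\right) = 7 \left(-95\right) = -665$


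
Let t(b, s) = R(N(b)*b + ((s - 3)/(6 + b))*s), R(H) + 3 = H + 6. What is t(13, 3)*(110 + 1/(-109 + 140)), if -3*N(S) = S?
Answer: -181920/31 ≈ -5868.4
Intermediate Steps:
N(S) = -S/3
R(H) = 3 + H (R(H) = -3 + (H + 6) = -3 + (6 + H) = 3 + H)
t(b, s) = 3 - b²/3 + s*(-3 + s)/(6 + b) (t(b, s) = 3 + ((-b/3)*b + ((s - 3)/(6 + b))*s) = 3 + (-b²/3 + ((-3 + s)/(6 + b))*s) = 3 + (-b²/3 + s*(-3 + s)/(6 + b)) = 3 - b²/3 + s*(-3 + s)/(6 + b))
t(13, 3)*(110 + 1/(-109 + 140)) = ((18 + 3² - 3*3 + 3*13 - ⅓*13²*(6 + 13))/(6 + 13))*(110 + 1/(-109 + 140)) = ((18 + 9 - 9 + 39 - ⅓*169*19)/19)*(110 + 1/31) = ((18 + 9 - 9 + 39 - 3211/3)/19)*(110 + 1/31) = ((1/19)*(-3040/3))*(3411/31) = -160/3*3411/31 = -181920/31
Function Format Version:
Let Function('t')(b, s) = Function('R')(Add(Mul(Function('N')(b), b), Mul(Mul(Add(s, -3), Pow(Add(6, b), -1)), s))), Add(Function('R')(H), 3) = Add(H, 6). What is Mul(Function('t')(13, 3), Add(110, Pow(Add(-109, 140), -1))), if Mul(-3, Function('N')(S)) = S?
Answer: Rational(-181920, 31) ≈ -5868.4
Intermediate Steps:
Function('N')(S) = Mul(Rational(-1, 3), S)
Function('R')(H) = Add(3, H) (Function('R')(H) = Add(-3, Add(H, 6)) = Add(-3, Add(6, H)) = Add(3, H))
Function('t')(b, s) = Add(3, Mul(Rational(-1, 3), Pow(b, 2)), Mul(s, Pow(Add(6, b), -1), Add(-3, s))) (Function('t')(b, s) = Add(3, Add(Mul(Mul(Rational(-1, 3), b), b), Mul(Mul(Add(s, -3), Pow(Add(6, b), -1)), s))) = Add(3, Add(Mul(Rational(-1, 3), Pow(b, 2)), Mul(Mul(Add(-3, s), Pow(Add(6, b), -1)), s))) = Add(3, Add(Mul(Rational(-1, 3), Pow(b, 2)), Mul(Mul(Pow(Add(6, b), -1), Add(-3, s)), s))) = Add(3, Add(Mul(Rational(-1, 3), Pow(b, 2)), Mul(s, Pow(Add(6, b), -1), Add(-3, s)))) = Add(3, Mul(Rational(-1, 3), Pow(b, 2)), Mul(s, Pow(Add(6, b), -1), Add(-3, s))))
Mul(Function('t')(13, 3), Add(110, Pow(Add(-109, 140), -1))) = Mul(Mul(Pow(Add(6, 13), -1), Add(18, Pow(3, 2), Mul(-3, 3), Mul(3, 13), Mul(Rational(-1, 3), Pow(13, 2), Add(6, 13)))), Add(110, Pow(Add(-109, 140), -1))) = Mul(Mul(Pow(19, -1), Add(18, 9, -9, 39, Mul(Rational(-1, 3), 169, 19))), Add(110, Pow(31, -1))) = Mul(Mul(Rational(1, 19), Add(18, 9, -9, 39, Rational(-3211, 3))), Add(110, Rational(1, 31))) = Mul(Mul(Rational(1, 19), Rational(-3040, 3)), Rational(3411, 31)) = Mul(Rational(-160, 3), Rational(3411, 31)) = Rational(-181920, 31)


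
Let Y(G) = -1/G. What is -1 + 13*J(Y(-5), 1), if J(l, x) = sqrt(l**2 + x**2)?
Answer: -1 + 13*sqrt(26)/5 ≈ 12.257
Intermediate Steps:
-1 + 13*J(Y(-5), 1) = -1 + 13*sqrt((-1/(-5))**2 + 1**2) = -1 + 13*sqrt((-1*(-1/5))**2 + 1) = -1 + 13*sqrt((1/5)**2 + 1) = -1 + 13*sqrt(1/25 + 1) = -1 + 13*sqrt(26/25) = -1 + 13*(sqrt(26)/5) = -1 + 13*sqrt(26)/5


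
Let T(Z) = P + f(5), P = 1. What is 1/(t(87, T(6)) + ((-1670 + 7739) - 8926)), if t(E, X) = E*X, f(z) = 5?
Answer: -1/2335 ≈ -0.00042827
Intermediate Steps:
T(Z) = 6 (T(Z) = 1 + 5 = 6)
1/(t(87, T(6)) + ((-1670 + 7739) - 8926)) = 1/(87*6 + ((-1670 + 7739) - 8926)) = 1/(522 + (6069 - 8926)) = 1/(522 - 2857) = 1/(-2335) = -1/2335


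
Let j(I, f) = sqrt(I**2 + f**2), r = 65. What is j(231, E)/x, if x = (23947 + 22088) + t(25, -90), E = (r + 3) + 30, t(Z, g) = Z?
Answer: sqrt(1285)/6580 ≈ 0.0054479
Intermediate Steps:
E = 98 (E = (65 + 3) + 30 = 68 + 30 = 98)
x = 46060 (x = (23947 + 22088) + 25 = 46035 + 25 = 46060)
j(231, E)/x = sqrt(231**2 + 98**2)/46060 = sqrt(53361 + 9604)*(1/46060) = sqrt(62965)*(1/46060) = (7*sqrt(1285))*(1/46060) = sqrt(1285)/6580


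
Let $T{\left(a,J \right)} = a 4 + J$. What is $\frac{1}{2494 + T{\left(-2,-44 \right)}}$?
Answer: $\frac{1}{2442} \approx 0.0004095$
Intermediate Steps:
$T{\left(a,J \right)} = J + 4 a$ ($T{\left(a,J \right)} = 4 a + J = J + 4 a$)
$\frac{1}{2494 + T{\left(-2,-44 \right)}} = \frac{1}{2494 + \left(-44 + 4 \left(-2\right)\right)} = \frac{1}{2494 - 52} = \frac{1}{2442}$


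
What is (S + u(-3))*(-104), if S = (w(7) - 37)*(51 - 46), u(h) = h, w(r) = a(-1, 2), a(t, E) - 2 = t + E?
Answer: 17992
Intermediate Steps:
a(t, E) = 2 + E + t (a(t, E) = 2 + (t + E) = 2 + (E + t) = 2 + E + t)
w(r) = 3 (w(r) = 2 + 2 - 1 = 3)
S = -170 (S = (3 - 37)*(51 - 46) = -34*5 = -170)
(S + u(-3))*(-104) = (-170 - 3)*(-104) = -173*(-104) = 17992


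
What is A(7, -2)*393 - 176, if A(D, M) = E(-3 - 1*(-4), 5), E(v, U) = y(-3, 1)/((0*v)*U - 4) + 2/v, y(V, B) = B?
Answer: 2047/4 ≈ 511.75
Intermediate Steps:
E(v, U) = -¼ + 2/v (E(v, U) = 1/((0*v)*U - 4) + 2/v = 1/(0*U - 4) + 2/v = 1/(0 - 4) + 2/v = 1/(-4) + 2/v = 1*(-¼) + 2/v = -¼ + 2/v)
A(D, M) = 7/4 (A(D, M) = (8 - (-3 - 1*(-4)))/(4*(-3 - 1*(-4))) = (8 - (-3 + 4))/(4*(-3 + 4)) = (¼)*(8 - 1*1)/1 = (¼)*1*(8 - 1) = (¼)*1*7 = 7/4)
A(7, -2)*393 - 176 = (7/4)*393 - 176 = 2751/4 - 176 = 2047/4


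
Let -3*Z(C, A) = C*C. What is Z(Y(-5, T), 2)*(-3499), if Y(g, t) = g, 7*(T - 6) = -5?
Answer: 87475/3 ≈ 29158.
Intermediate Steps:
T = 37/7 (T = 6 + (⅐)*(-5) = 6 - 5/7 = 37/7 ≈ 5.2857)
Z(C, A) = -C²/3 (Z(C, A) = -C*C/3 = -C²/3)
Z(Y(-5, T), 2)*(-3499) = -⅓*(-5)²*(-3499) = -⅓*25*(-3499) = -25/3*(-3499) = 87475/3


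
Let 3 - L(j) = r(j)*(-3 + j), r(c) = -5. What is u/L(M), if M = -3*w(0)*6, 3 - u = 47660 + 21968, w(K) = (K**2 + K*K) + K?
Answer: 69625/12 ≈ 5802.1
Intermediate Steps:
w(K) = K + 2*K**2 (w(K) = (K**2 + K**2) + K = 2*K**2 + K = K + 2*K**2)
u = -69625 (u = 3 - (47660 + 21968) = 3 - 1*69628 = 3 - 69628 = -69625)
M = 0 (M = -0*(1 + 2*0)*6 = -0*(1 + 0)*6 = -0*6 = -3*0*6 = 0*6 = 0)
L(j) = -12 + 5*j (L(j) = 3 - (-5)*(-3 + j) = 3 - (15 - 5*j) = 3 + (-15 + 5*j) = -12 + 5*j)
u/L(M) = -69625/(-12 + 5*0) = -69625/(-12 + 0) = -69625/(-12) = -69625*(-1/12) = 69625/12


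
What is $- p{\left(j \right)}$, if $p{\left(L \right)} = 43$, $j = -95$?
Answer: $-43$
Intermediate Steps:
$- p{\left(j \right)} = \left(-1\right) 43 = -43$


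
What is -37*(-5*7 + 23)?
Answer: 444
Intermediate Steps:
-37*(-5*7 + 23) = -37*(-35 + 23) = -37*(-12) = 444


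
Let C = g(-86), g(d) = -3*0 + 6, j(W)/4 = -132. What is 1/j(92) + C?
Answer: 3167/528 ≈ 5.9981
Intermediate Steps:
j(W) = -528 (j(W) = 4*(-132) = -528)
g(d) = 6 (g(d) = 0 + 6 = 6)
C = 6
1/j(92) + C = 1/(-528) + 6 = -1/528 + 6 = 3167/528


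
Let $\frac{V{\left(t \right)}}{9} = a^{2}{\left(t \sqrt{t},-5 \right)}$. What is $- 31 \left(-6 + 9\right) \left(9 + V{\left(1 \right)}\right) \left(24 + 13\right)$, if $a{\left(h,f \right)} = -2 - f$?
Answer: $-309690$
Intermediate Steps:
$V{\left(t \right)} = 81$ ($V{\left(t \right)} = 9 \left(-2 - -5\right)^{2} = 9 \left(-2 + 5\right)^{2} = 9 \cdot 3^{2} = 9 \cdot 9 = 81$)
$- 31 \left(-6 + 9\right) \left(9 + V{\left(1 \right)}\right) \left(24 + 13\right) = - 31 \left(-6 + 9\right) \left(9 + 81\right) \left(24 + 13\right) = \left(-31\right) 3 \cdot 90 \cdot 37 = \left(-93\right) 3330 = -309690$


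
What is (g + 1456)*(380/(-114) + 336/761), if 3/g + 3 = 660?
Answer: -2105146730/499977 ≈ -4210.5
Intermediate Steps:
g = 1/219 (g = 3/(-3 + 660) = 3/657 = 3*(1/657) = 1/219 ≈ 0.0045662)
(g + 1456)*(380/(-114) + 336/761) = (1/219 + 1456)*(380/(-114) + 336/761) = 318865*(380*(-1/114) + 336*(1/761))/219 = 318865*(-10/3 + 336/761)/219 = (318865/219)*(-6602/2283) = -2105146730/499977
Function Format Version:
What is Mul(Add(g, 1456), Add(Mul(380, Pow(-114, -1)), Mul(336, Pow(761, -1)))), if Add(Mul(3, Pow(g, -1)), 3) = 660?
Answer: Rational(-2105146730, 499977) ≈ -4210.5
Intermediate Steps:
g = Rational(1, 219) (g = Mul(3, Pow(Add(-3, 660), -1)) = Mul(3, Pow(657, -1)) = Mul(3, Rational(1, 657)) = Rational(1, 219) ≈ 0.0045662)
Mul(Add(g, 1456), Add(Mul(380, Pow(-114, -1)), Mul(336, Pow(761, -1)))) = Mul(Add(Rational(1, 219), 1456), Add(Mul(380, Pow(-114, -1)), Mul(336, Pow(761, -1)))) = Mul(Rational(318865, 219), Add(Mul(380, Rational(-1, 114)), Mul(336, Rational(1, 761)))) = Mul(Rational(318865, 219), Add(Rational(-10, 3), Rational(336, 761))) = Mul(Rational(318865, 219), Rational(-6602, 2283)) = Rational(-2105146730, 499977)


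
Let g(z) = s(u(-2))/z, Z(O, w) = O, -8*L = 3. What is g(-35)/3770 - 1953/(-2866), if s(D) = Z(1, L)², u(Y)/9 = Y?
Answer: 64423871/94542175 ≈ 0.68143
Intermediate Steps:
L = -3/8 (L = -⅛*3 = -3/8 ≈ -0.37500)
u(Y) = 9*Y
s(D) = 1 (s(D) = 1² = 1)
g(z) = 1/z
g(-35)/3770 - 1953/(-2866) = 1/(-35*3770) - 1953/(-2866) = -1/35*1/3770 - 1953*(-1/2866) = -1/131950 + 1953/2866 = 64423871/94542175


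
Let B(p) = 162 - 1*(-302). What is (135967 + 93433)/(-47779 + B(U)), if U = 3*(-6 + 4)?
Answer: -45880/9463 ≈ -4.8484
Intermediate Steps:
U = -6 (U = 3*(-2) = -6)
B(p) = 464 (B(p) = 162 + 302 = 464)
(135967 + 93433)/(-47779 + B(U)) = (135967 + 93433)/(-47779 + 464) = 229400/(-47315) = 229400*(-1/47315) = -45880/9463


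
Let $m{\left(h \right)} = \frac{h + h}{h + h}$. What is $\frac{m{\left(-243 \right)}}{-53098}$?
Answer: $- \frac{1}{53098} \approx -1.8833 \cdot 10^{-5}$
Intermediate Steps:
$m{\left(h \right)} = 1$ ($m{\left(h \right)} = \frac{2 h}{2 h} = 2 h \frac{1}{2 h} = 1$)
$\frac{m{\left(-243 \right)}}{-53098} = 1 \frac{1}{-53098} = 1 \left(- \frac{1}{53098}\right) = - \frac{1}{53098}$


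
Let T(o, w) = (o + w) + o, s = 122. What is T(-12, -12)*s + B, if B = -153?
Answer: -4545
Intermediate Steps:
T(o, w) = w + 2*o
T(-12, -12)*s + B = (-12 + 2*(-12))*122 - 153 = (-12 - 24)*122 - 153 = -36*122 - 153 = -4392 - 153 = -4545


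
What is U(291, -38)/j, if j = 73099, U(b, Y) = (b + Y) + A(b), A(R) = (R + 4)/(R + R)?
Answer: 147541/42543618 ≈ 0.0034680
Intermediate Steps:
A(R) = (4 + R)/(2*R) (A(R) = (4 + R)/((2*R)) = (4 + R)*(1/(2*R)) = (4 + R)/(2*R))
U(b, Y) = Y + b + (4 + b)/(2*b) (U(b, Y) = (b + Y) + (4 + b)/(2*b) = (Y + b) + (4 + b)/(2*b) = Y + b + (4 + b)/(2*b))
U(291, -38)/j = (½ - 38 + 291 + 2/291)/73099 = (½ - 38 + 291 + 2*(1/291))*(1/73099) = (½ - 38 + 291 + 2/291)*(1/73099) = (147541/582)*(1/73099) = 147541/42543618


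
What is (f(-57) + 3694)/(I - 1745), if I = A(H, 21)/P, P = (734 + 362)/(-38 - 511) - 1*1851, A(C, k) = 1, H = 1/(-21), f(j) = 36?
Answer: -1897255175/887590162 ≈ -2.1375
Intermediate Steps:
H = -1/21 ≈ -0.047619
P = -1017295/549 (P = 1096/(-549) - 1851 = 1096*(-1/549) - 1851 = -1096/549 - 1851 = -1017295/549 ≈ -1853.0)
I = -549/1017295 (I = 1/(-1017295/549) = 1*(-549/1017295) = -549/1017295 ≈ -0.00053967)
(f(-57) + 3694)/(I - 1745) = (36 + 3694)/(-549/1017295 - 1745) = 3730/(-1775180324/1017295) = 3730*(-1017295/1775180324) = -1897255175/887590162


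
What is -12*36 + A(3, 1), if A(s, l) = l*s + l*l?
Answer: -428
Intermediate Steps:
A(s, l) = l² + l*s (A(s, l) = l*s + l² = l² + l*s)
-12*36 + A(3, 1) = -12*36 + 1*(1 + 3) = -432 + 1*4 = -432 + 4 = -428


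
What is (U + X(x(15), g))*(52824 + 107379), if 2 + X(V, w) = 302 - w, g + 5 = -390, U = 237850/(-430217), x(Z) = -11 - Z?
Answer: 47862723281895/430217 ≈ 1.1125e+8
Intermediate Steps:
U = -237850/430217 (U = 237850*(-1/430217) = -237850/430217 ≈ -0.55286)
g = -395 (g = -5 - 390 = -395)
X(V, w) = 300 - w (X(V, w) = -2 + (302 - w) = 300 - w)
(U + X(x(15), g))*(52824 + 107379) = (-237850/430217 + (300 - 1*(-395)))*(52824 + 107379) = (-237850/430217 + (300 + 395))*160203 = (-237850/430217 + 695)*160203 = (298762965/430217)*160203 = 47862723281895/430217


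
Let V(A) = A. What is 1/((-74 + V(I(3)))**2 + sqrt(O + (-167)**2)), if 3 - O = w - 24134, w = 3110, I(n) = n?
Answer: 5041/25362765 - 2*sqrt(12229)/25362765 ≈ 0.00019004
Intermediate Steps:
O = 21027 (O = 3 - (3110 - 24134) = 3 - 1*(-21024) = 3 + 21024 = 21027)
1/((-74 + V(I(3)))**2 + sqrt(O + (-167)**2)) = 1/((-74 + 3)**2 + sqrt(21027 + (-167)**2)) = 1/((-71)**2 + sqrt(21027 + 27889)) = 1/(5041 + sqrt(48916)) = 1/(5041 + 2*sqrt(12229))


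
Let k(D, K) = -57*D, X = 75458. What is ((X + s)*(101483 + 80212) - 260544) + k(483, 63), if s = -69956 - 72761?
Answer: -12220912080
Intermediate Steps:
s = -142717
((X + s)*(101483 + 80212) - 260544) + k(483, 63) = ((75458 - 142717)*(101483 + 80212) - 260544) - 57*483 = (-67259*181695 - 260544) - 27531 = (-12220624005 - 260544) - 27531 = -12220884549 - 27531 = -12220912080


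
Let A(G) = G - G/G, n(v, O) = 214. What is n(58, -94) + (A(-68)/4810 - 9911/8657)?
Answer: 805702467/3785470 ≈ 212.84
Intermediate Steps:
A(G) = -1 + G (A(G) = G - 1*1 = G - 1 = -1 + G)
n(58, -94) + (A(-68)/4810 - 9911/8657) = 214 + ((-1 - 68)/4810 - 9911/8657) = 214 + (-69*1/4810 - 9911*1/8657) = 214 + (-69/4810 - 901/787) = 214 - 4388113/3785470 = 805702467/3785470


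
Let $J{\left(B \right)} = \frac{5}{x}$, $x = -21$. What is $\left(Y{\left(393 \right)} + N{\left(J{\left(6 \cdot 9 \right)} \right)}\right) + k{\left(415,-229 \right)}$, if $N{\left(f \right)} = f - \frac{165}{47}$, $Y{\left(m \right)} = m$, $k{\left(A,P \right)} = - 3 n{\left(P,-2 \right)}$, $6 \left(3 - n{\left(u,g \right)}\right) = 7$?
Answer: $\frac{757525}{1974} \approx 383.75$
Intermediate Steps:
$n{\left(u,g \right)} = \frac{11}{6}$ ($n{\left(u,g \right)} = 3 - \frac{7}{6} = \frac{11}{6}$)
$k{\left(A,P \right)} = - \frac{11}{2}$ ($k{\left(A,P \right)} = \left(-3\right) \frac{11}{6} = - \frac{11}{2}$)
$J{\left(B \right)} = - \frac{5}{21}$ ($J{\left(B \right)} = \frac{5}{-21} = 5 \left(- \frac{1}{21}\right) = - \frac{5}{21}$)
$N{\left(f \right)} = - \frac{165}{47} + f$ ($N{\left(f \right)} = f - \frac{165}{47} = - \frac{165}{47} + f$)
$\left(Y{\left(393 \right)} + N{\left(J{\left(6 \cdot 9 \right)} \right)}\right) + k{\left(415,-229 \right)} = \left(393 - \frac{3700}{987}\right) - \frac{11}{2} = \frac{384191}{987} - \frac{11}{2} = \frac{757525}{1974}$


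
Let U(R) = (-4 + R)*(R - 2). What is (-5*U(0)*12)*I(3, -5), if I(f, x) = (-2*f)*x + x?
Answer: -12000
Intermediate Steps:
U(R) = (-4 + R)*(-2 + R)
I(f, x) = x - 2*f*x (I(f, x) = -2*f*x + x = x - 2*f*x)
(-5*U(0)*12)*I(3, -5) = (-5*(8 + 0**2 - 6*0)*12)*(-5*(1 - 2*3)) = (-5*(8 + 0 + 0)*12)*(-5*(1 - 6)) = (-5*8*12)*(-5*(-5)) = -40*12*25 = -480*25 = -12000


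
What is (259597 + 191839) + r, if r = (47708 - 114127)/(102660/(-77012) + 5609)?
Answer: 48737743530625/107964412 ≈ 4.5142e+5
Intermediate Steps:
r = -1278765007/107964412 (r = -66419/(102660*(-1/77012) + 5609) = -66419/(-25665/19253 + 5609) = -66419/107964412/19253 = -66419*19253/107964412 = -1278765007/107964412 ≈ -11.844)
(259597 + 191839) + r = (259597 + 191839) - 1278765007/107964412 = 451436 - 1278765007/107964412 = 48737743530625/107964412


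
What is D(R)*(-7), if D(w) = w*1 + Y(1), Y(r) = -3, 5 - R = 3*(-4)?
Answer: -98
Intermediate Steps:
R = 17 (R = 5 - 3*(-4) = 5 - 1*(-12) = 5 + 12 = 17)
D(w) = -3 + w (D(w) = w*1 - 3 = w - 3 = -3 + w)
D(R)*(-7) = (-3 + 17)*(-7) = 14*(-7) = -98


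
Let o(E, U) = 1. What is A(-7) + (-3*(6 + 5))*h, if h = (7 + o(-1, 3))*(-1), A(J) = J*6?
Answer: 222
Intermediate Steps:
A(J) = 6*J
h = -8 (h = (7 + 1)*(-1) = 8*(-1) = -8)
A(-7) + (-3*(6 + 5))*h = 6*(-7) - 3*(6 + 5)*(-8) = -42 - 3*11*(-8) = -42 - 33*(-8) = -42 + 264 = 222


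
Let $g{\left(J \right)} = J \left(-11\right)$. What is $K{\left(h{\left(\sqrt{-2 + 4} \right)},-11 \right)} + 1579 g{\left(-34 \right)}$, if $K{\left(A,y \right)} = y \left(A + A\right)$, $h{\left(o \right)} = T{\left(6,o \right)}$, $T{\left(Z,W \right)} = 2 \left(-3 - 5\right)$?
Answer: $590898$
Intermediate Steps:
$g{\left(J \right)} = - 11 J$
$T{\left(Z,W \right)} = -16$ ($T{\left(Z,W \right)} = 2 \left(-8\right) = -16$)
$h{\left(o \right)} = -16$
$K{\left(A,y \right)} = 2 A y$ ($K{\left(A,y \right)} = y 2 A = 2 A y$)
$K{\left(h{\left(\sqrt{-2 + 4} \right)},-11 \right)} + 1579 g{\left(-34 \right)} = 2 \left(-16\right) \left(-11\right) + 1579 \left(\left(-11\right) \left(-34\right)\right) = 352 + 1579 \cdot 374 = 352 + 590546 = 590898$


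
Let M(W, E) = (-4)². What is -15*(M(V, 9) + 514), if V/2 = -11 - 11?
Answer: -7950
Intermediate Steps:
V = -44 (V = 2*(-11 - 11) = 2*(-22) = -44)
M(W, E) = 16
-15*(M(V, 9) + 514) = -15*(16 + 514) = -15*530 = -7950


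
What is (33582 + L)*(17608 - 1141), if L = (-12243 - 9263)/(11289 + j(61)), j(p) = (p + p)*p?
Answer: 10357791347112/18731 ≈ 5.5298e+8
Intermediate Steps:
j(p) = 2*p² (j(p) = (2*p)*p = 2*p²)
L = -21506/18731 (L = (-12243 - 9263)/(11289 + 2*61²) = -21506/(11289 + 2*3721) = -21506/(11289 + 7442) = -21506/18731 ≈ -1.1481)
(33582 + L)*(17608 - 1141) = (33582 - 21506/18731)*(17608 - 1141) = (629002936/18731)*16467 = 10357791347112/18731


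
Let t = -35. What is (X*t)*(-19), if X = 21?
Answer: 13965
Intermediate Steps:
(X*t)*(-19) = (21*(-35))*(-19) = -735*(-19) = 13965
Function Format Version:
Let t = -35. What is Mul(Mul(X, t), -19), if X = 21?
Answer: 13965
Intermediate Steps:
Mul(Mul(X, t), -19) = Mul(Mul(21, -35), -19) = Mul(-735, -19) = 13965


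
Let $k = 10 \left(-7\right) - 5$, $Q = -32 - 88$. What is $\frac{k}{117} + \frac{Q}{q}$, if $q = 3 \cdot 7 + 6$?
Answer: $- \frac{595}{117} \approx -5.0855$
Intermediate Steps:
$Q = -120$
$k = -75$ ($k = -70 - 5 = -75$)
$q = 27$ ($q = 21 + 6 = 27$)
$\frac{k}{117} + \frac{Q}{q} = - \frac{75}{117} - \frac{120}{27} = \left(-75\right) \frac{1}{117} - \frac{40}{9} = - \frac{25}{39} - \frac{40}{9} = - \frac{595}{117}$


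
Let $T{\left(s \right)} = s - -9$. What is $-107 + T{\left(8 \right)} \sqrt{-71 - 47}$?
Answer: $-107 + 17 i \sqrt{118} \approx -107.0 + 184.67 i$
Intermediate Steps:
$T{\left(s \right)} = 9 + s$ ($T{\left(s \right)} = s + 9 = 9 + s$)
$-107 + T{\left(8 \right)} \sqrt{-71 - 47} = -107 + \left(9 + 8\right) \sqrt{-71 - 47} = -107 + 17 \sqrt{-118} = -107 + 17 i \sqrt{118}$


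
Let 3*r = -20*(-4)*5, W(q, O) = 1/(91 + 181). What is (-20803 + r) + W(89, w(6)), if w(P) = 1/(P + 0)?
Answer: -16866445/816 ≈ -20670.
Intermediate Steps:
w(P) = 1/P
W(q, O) = 1/272
r = 400/3 (r = (-20*(-4)*5)/3 = (80*5)/3 = (1/3)*400 = 400/3 ≈ 133.33)
(-20803 + r) + W(89, w(6)) = (-20803 + 400/3) + 1/272 = -62009/3 + 1/272 = -16866445/816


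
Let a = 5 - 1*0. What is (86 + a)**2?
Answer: 8281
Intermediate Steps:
a = 5 (a = 5 + 0 = 5)
(86 + a)**2 = (86 + 5)**2 = 91**2 = 8281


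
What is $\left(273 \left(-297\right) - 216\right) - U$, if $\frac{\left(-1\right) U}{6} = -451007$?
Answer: $-2787339$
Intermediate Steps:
$U = 2706042$ ($U = \left(-6\right) \left(-451007\right) = 2706042$)
$\left(273 \left(-297\right) - 216\right) - U = \left(273 \left(-297\right) - 216\right) - 2706042 = \left(-81081 - 216\right) - 2706042 = -81297 - 2706042 = -2787339$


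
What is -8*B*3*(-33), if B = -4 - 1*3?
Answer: -5544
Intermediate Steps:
B = -7 (B = -4 - 3 = -7)
-8*B*3*(-33) = -(-56)*3*(-33) = -8*(-21)*(-33) = 168*(-33) = -5544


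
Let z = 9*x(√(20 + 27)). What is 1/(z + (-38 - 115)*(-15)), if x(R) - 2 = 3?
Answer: 1/2340 ≈ 0.00042735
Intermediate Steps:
x(R) = 5 (x(R) = 2 + 3 = 5)
z = 45 (z = 9*5 = 45)
1/(z + (-38 - 115)*(-15)) = 1/(45 + (-38 - 115)*(-15)) = 1/(45 - 153*(-15)) = 1/(45 + 2295) = 1/2340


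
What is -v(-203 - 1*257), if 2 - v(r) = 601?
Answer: 599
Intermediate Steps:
v(r) = -599 (v(r) = 2 - 1*601 = 2 - 601 = -599)
-v(-203 - 1*257) = -1*(-599) = 599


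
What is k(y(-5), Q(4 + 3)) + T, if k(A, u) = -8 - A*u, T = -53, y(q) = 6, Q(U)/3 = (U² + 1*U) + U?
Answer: -1195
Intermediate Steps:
Q(U) = 3*U² + 6*U (Q(U) = 3*((U² + 1*U) + U) = 3*((U² + U) + U) = 3*((U + U²) + U) = 3*(U² + 2*U) = 3*U² + 6*U)
k(A, u) = -8 - A*u
k(y(-5), Q(4 + 3)) + T = (-8 - 1*6*3*(4 + 3)*(2 + (4 + 3))) - 53 = (-8 - 1*6*3*7*(2 + 7)) - 53 = (-8 - 1*6*3*7*9) - 53 = (-8 - 1*6*189) - 53 = (-8 - 1134) - 53 = -1142 - 53 = -1195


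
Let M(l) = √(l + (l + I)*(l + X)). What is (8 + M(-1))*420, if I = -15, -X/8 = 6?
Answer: 3360 + 1260*√87 ≈ 15113.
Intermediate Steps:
X = -48 (X = -8*6 = -48)
M(l) = √(l + (-48 + l)*(-15 + l)) (M(l) = √(l + (l - 15)*(l - 48)) = √(l + (-15 + l)*(-48 + l)) = √(l + (-48 + l)*(-15 + l)))
(8 + M(-1))*420 = (8 + √(720 + (-1)² - 62*(-1)))*420 = (8 + √(720 + 1 + 62))*420 = (8 + √783)*420 = (8 + 3*√87)*420 = 3360 + 1260*√87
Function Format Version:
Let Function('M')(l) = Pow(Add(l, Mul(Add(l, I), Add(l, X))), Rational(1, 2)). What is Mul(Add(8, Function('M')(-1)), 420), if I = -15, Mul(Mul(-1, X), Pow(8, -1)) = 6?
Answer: Add(3360, Mul(1260, Pow(87, Rational(1, 2)))) ≈ 15113.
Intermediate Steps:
X = -48 (X = Mul(-8, 6) = -48)
Function('M')(l) = Pow(Add(l, Mul(Add(-48, l), Add(-15, l))), Rational(1, 2)) (Function('M')(l) = Pow(Add(l, Mul(Add(l, -15), Add(l, -48))), Rational(1, 2)) = Pow(Add(l, Mul(Add(-15, l), Add(-48, l))), Rational(1, 2)) = Pow(Add(l, Mul(Add(-48, l), Add(-15, l))), Rational(1, 2)))
Mul(Add(8, Function('M')(-1)), 420) = Mul(Add(8, Pow(Add(720, Pow(-1, 2), Mul(-62, -1)), Rational(1, 2))), 420) = Mul(Add(8, Pow(Add(720, 1, 62), Rational(1, 2))), 420) = Mul(Add(8, Pow(783, Rational(1, 2))), 420) = Mul(Add(8, Mul(3, Pow(87, Rational(1, 2)))), 420) = Add(3360, Mul(1260, Pow(87, Rational(1, 2))))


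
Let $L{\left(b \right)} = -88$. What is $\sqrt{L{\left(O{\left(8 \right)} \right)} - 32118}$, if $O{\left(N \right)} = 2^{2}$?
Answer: $i \sqrt{32206} \approx 179.46 i$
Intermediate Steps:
$O{\left(N \right)} = 4$
$\sqrt{L{\left(O{\left(8 \right)} \right)} - 32118} = \sqrt{-88 - 32118} = \sqrt{-32206} = i \sqrt{32206}$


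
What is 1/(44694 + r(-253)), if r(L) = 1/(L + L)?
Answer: 506/22615163 ≈ 2.2374e-5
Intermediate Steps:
r(L) = 1/(2*L)
1/(44694 + r(-253)) = 1/(44694 + (½)/(-253)) = 1/(44694 + (½)*(-1/253)) = 1/(44694 - 1/506) = 1/(22615163/506) = 506/22615163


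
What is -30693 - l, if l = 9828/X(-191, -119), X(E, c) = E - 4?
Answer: -153213/5 ≈ -30643.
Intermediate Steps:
X(E, c) = -4 + E
l = -252/5 (l = 9828/(-4 - 191) = 9828/(-195) = 9828*(-1/195) = -252/5 ≈ -50.400)
-30693 - l = -30693 - 1*(-252/5) = -30693 + 252/5 = -153213/5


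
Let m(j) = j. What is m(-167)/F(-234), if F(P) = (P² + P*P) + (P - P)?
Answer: -167/109512 ≈ -0.0015249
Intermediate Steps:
F(P) = 2*P² (F(P) = (P² + P²) + 0 = 2*P² + 0 = 2*P²)
m(-167)/F(-234) = -167/(2*(-234)²) = -167/(2*54756) = -167/109512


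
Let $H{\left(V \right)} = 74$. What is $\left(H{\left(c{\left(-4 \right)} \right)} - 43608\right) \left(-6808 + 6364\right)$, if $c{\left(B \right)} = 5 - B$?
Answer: $19329096$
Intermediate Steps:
$\left(H{\left(c{\left(-4 \right)} \right)} - 43608\right) \left(-6808 + 6364\right) = \left(74 - 43608\right) \left(-6808 + 6364\right) = \left(-43534\right) \left(-444\right) = 19329096$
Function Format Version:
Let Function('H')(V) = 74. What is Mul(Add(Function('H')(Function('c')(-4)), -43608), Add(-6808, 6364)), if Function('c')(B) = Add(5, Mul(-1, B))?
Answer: 19329096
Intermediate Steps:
Mul(Add(Function('H')(Function('c')(-4)), -43608), Add(-6808, 6364)) = Mul(Add(74, -43608), Add(-6808, 6364)) = Mul(-43534, -444) = 19329096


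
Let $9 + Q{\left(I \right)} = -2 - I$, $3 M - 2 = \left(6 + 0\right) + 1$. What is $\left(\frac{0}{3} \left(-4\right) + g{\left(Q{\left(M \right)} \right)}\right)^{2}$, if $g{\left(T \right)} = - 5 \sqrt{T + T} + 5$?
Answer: $-675 - 100 i \sqrt{7} \approx -675.0 - 264.58 i$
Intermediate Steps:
$M = 3$ ($M = \frac{2}{3} + \frac{\left(6 + 0\right) + 1}{3} = \frac{2}{3} + \frac{6 + 1}{3} = \frac{2}{3} + \frac{1}{3} \cdot 7 = \frac{2}{3} + \frac{7}{3} = 3$)
$Q{\left(I \right)} = -11 - I$ ($Q{\left(I \right)} = -9 - \left(2 + I\right) = -11 - I$)
$g{\left(T \right)} = 5 - 5 \sqrt{2} \sqrt{T}$ ($g{\left(T \right)} = - 5 \sqrt{2 T} + 5 = - 5 \sqrt{2} \sqrt{T} + 5 = 5 - 5 \sqrt{2} \sqrt{T}$)
$\left(\frac{0}{3} \left(-4\right) + g{\left(Q{\left(M \right)} \right)}\right)^{2} = \left(\frac{0}{3} \left(-4\right) + \left(5 - 5 \sqrt{2} \sqrt{-11 - 3}\right)\right)^{2} = \left(0 \cdot \frac{1}{3} \left(-4\right) + \left(5 - 5 \sqrt{2} \sqrt{-11 - 3}\right)\right)^{2} = \left(0 \left(-4\right) + \left(5 - 5 \sqrt{2} \sqrt{-14}\right)\right)^{2} = \left(0 + \left(5 - 5 \sqrt{2} i \sqrt{14}\right)\right)^{2} = \left(0 + \left(5 - 10 i \sqrt{7}\right)\right)^{2} = \left(5 - 10 i \sqrt{7}\right)^{2}$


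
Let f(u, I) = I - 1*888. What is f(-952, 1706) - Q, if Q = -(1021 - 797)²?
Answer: 50994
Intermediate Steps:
f(u, I) = -888 + I (f(u, I) = I - 888 = -888 + I)
Q = -50176 (Q = -1*224² = -1*50176 = -50176)
f(-952, 1706) - Q = (-888 + 1706) - 1*(-50176) = 818 + 50176 = 50994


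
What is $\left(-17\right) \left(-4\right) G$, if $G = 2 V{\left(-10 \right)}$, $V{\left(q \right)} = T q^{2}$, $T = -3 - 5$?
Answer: $-108800$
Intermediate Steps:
$T = -8$
$V{\left(q \right)} = - 8 q^{2}$
$G = -1600$ ($G = 2 \left(- 8 \left(-10\right)^{2}\right) = 2 \left(\left(-8\right) 100\right) = 2 \left(-800\right) = -1600$)
$\left(-17\right) \left(-4\right) G = \left(-17\right) \left(-4\right) \left(-1600\right) = 68 \left(-1600\right) = -108800$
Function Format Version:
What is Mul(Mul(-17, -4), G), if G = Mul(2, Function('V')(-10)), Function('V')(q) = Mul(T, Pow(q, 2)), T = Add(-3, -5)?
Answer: -108800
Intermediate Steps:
T = -8
Function('V')(q) = Mul(-8, Pow(q, 2))
G = -1600 (G = Mul(2, Mul(-8, Pow(-10, 2))) = Mul(2, Mul(-8, 100)) = Mul(2, -800) = -1600)
Mul(Mul(-17, -4), G) = Mul(Mul(-17, -4), -1600) = Mul(68, -1600) = -108800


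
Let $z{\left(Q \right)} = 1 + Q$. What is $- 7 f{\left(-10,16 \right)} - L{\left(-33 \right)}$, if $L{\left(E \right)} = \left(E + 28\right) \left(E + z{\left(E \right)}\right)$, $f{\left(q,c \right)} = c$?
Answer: $-437$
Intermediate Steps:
$L{\left(E \right)} = \left(1 + 2 E\right) \left(28 + E\right)$ ($L{\left(E \right)} = \left(E + 28\right) \left(E + \left(1 + E\right)\right) = \left(28 + E\right) \left(1 + 2 E\right) = \left(1 + 2 E\right) \left(28 + E\right)$)
$- 7 f{\left(-10,16 \right)} - L{\left(-33 \right)} = \left(-7\right) 16 - \left(28 + 2 \left(-33\right)^{2} + 57 \left(-33\right)\right) = -112 - \left(28 + 2 \cdot 1089 - 1881\right) = -112 - \left(28 + 2178 - 1881\right) = -112 - 325 = -437$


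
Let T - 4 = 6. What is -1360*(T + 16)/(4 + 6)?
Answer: -3536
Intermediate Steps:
T = 10 (T = 4 + 6 = 10)
-1360*(T + 16)/(4 + 6) = -1360*(10 + 16)/(4 + 6) = -35360/10 = -1360*13/5 = -3536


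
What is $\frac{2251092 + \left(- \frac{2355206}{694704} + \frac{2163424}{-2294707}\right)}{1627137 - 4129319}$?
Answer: $- \frac{1794276846074422919}{1994416873725715248} \approx -0.89965$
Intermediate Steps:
$\frac{2251092 + \left(- \frac{2355206}{694704} + \frac{2163424}{-2294707}\right)}{1627137 - 4129319} = \frac{2251092 + \left(\left(-2355206\right) \frac{1}{694704} + 2163424 \left(- \frac{1}{2294707}\right)\right)}{-2502182} = \left(2251092 - \frac{3453723500569}{797071065864}\right) \left(- \frac{1}{2502182}\right) = \frac{1794276846074422919}{797071065864} \left(- \frac{1}{2502182}\right) = - \frac{1794276846074422919}{1994416873725715248}$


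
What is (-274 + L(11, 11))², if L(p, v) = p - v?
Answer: 75076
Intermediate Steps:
(-274 + L(11, 11))² = (-274 + (11 - 1*11))² = (-274 + (11 - 11))² = (-274 + 0)² = (-274)² = 75076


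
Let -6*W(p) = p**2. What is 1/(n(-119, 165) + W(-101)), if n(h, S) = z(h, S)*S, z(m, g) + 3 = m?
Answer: -6/130981 ≈ -4.5808e-5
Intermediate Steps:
W(p) = -p**2/6
z(m, g) = -3 + m
n(h, S) = S*(-3 + h) (n(h, S) = (-3 + h)*S = S*(-3 + h))
1/(n(-119, 165) + W(-101)) = 1/(165*(-3 - 119) - 1/6*(-101)**2) = 1/(165*(-122) - 1/6*10201) = 1/(-20130 - 10201/6) = 1/(-130981/6) = -6/130981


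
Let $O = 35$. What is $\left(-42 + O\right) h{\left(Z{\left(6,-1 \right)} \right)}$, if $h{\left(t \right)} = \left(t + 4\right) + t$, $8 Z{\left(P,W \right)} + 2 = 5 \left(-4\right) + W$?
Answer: $\frac{49}{4} \approx 12.25$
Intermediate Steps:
$Z{\left(P,W \right)} = - \frac{11}{4} + \frac{W}{8}$ ($Z{\left(P,W \right)} = - \frac{1}{4} + \frac{5 \left(-4\right) + W}{8} = - \frac{1}{4} + \frac{-20 + W}{8} = - \frac{1}{4} + \left(- \frac{5}{2} + \frac{W}{8}\right) = - \frac{11}{4} + \frac{W}{8}$)
$h{\left(t \right)} = 4 + 2 t$ ($h{\left(t \right)} = \left(4 + t\right) + t = 4 + 2 t$)
$\left(-42 + O\right) h{\left(Z{\left(6,-1 \right)} \right)} = \left(-42 + 35\right) \left(4 + 2 \left(- \frac{11}{4} + \frac{1}{8} \left(-1\right)\right)\right) = - 7 \left(4 + 2 \left(- \frac{11}{4} - \frac{1}{8}\right)\right) = - 7 \left(4 + 2 \left(- \frac{23}{8}\right)\right) = - 7 \left(4 - \frac{23}{4}\right) = \left(-7\right) \left(- \frac{7}{4}\right) = \frac{49}{4}$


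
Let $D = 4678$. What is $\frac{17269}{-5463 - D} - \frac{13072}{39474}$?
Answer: $- \frac{9467903}{4654719} \approx -2.034$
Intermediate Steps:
$\frac{17269}{-5463 - D} - \frac{13072}{39474} = \frac{17269}{-5463 - 4678} - \frac{13072}{39474} = \frac{17269}{-5463 - 4678} - \frac{152}{459} = \frac{17269}{-10141} - \frac{152}{459} = 17269 \left(- \frac{1}{10141}\right) - \frac{152}{459} = - \frac{17269}{10141} - \frac{152}{459} = - \frac{9467903}{4654719}$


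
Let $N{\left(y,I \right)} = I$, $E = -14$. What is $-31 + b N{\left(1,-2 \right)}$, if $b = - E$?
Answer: $-59$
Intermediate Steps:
$b = 14$ ($b = \left(-1\right) \left(-14\right) = 14$)
$-31 + b N{\left(1,-2 \right)} = -31 + 14 \left(-2\right) = -31 - 28 = -59$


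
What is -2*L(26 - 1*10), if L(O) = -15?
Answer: 30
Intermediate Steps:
-2*L(26 - 1*10) = -2*(-15) = 30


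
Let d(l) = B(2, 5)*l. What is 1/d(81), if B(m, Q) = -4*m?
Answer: -1/648 ≈ -0.0015432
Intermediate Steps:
d(l) = -8*l (d(l) = (-4*2)*l = -8*l)
1/d(81) = 1/(-8*81) = 1/(-648) = -1/648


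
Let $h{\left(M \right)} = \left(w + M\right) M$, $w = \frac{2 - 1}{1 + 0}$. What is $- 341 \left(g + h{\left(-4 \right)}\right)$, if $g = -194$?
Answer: $62062$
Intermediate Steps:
$w = 1$ ($w = 1 \cdot 1^{-1} = 1 \cdot 1 = 1$)
$h{\left(M \right)} = M \left(1 + M\right)$ ($h{\left(M \right)} = \left(1 + M\right) M = M \left(1 + M\right)$)
$- 341 \left(g + h{\left(-4 \right)}\right) = - 341 \left(-194 - 4 \left(1 - 4\right)\right) = - 341 \left(-194 - -12\right) = - 341 \left(-194 + 12\right) = \left(-341\right) \left(-182\right) = 62062$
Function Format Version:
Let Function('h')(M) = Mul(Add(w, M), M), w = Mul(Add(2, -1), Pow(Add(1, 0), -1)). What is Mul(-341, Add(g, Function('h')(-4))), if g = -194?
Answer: 62062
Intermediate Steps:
w = 1 (w = Mul(1, Pow(1, -1)) = Mul(1, 1) = 1)
Function('h')(M) = Mul(M, Add(1, M)) (Function('h')(M) = Mul(Add(1, M), M) = Mul(M, Add(1, M)))
Mul(-341, Add(g, Function('h')(-4))) = Mul(-341, Add(-194, Mul(-4, Add(1, -4)))) = Mul(-341, Add(-194, Mul(-4, -3))) = Mul(-341, Add(-194, 12)) = Mul(-341, -182) = 62062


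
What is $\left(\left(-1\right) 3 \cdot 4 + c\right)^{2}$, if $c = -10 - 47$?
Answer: $4761$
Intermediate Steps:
$c = -57$ ($c = -10 - 47 = -57$)
$\left(\left(-1\right) 3 \cdot 4 + c\right)^{2} = \left(\left(-1\right) 3 \cdot 4 - 57\right)^{2} = \left(\left(-3\right) 4 - 57\right)^{2} = \left(-12 - 57\right)^{2} = \left(-69\right)^{2} = 4761$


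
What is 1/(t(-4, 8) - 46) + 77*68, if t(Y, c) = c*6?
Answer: 10473/2 ≈ 5236.5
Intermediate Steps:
t(Y, c) = 6*c
1/(t(-4, 8) - 46) + 77*68 = 1/(6*8 - 46) + 77*68 = 1/(48 - 46) + 5236 = 1/2 + 5236 = ½ + 5236 = 10473/2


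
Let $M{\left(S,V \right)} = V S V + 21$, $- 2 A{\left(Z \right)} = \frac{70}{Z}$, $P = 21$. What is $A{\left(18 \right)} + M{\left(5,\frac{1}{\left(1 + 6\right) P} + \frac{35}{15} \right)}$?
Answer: $\frac{2006903}{43218} \approx 46.437$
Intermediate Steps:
$A{\left(Z \right)} = - \frac{35}{Z}$ ($A{\left(Z \right)} = - \frac{70 \frac{1}{Z}}{2} = - \frac{35}{Z}$)
$M{\left(S,V \right)} = 21 + S V^{2}$ ($M{\left(S,V \right)} = S V V + 21 = S V^{2} + 21 = 21 + S V^{2}$)
$A{\left(18 \right)} + M{\left(5,\frac{1}{\left(1 + 6\right) P} + \frac{35}{15} \right)} = - \frac{35}{18} + \left(21 + 5 \left(\frac{1}{\left(1 + 6\right) 21} + \frac{35}{15}\right)^{2}\right) = \left(-35\right) \frac{1}{18} + \left(21 + 5 \left(\frac{1}{7} \cdot \frac{1}{21} + 35 \cdot \frac{1}{15}\right)^{2}\right) = - \frac{35}{18} + \left(21 + 5 \left(\frac{1}{7} \cdot \frac{1}{21} + \frac{7}{3}\right)^{2}\right) = - \frac{35}{18} + \left(21 + 5 \left(\frac{1}{147} + \frac{7}{3}\right)^{2}\right) = - \frac{35}{18} + \left(21 + 5 \left(\frac{344}{147}\right)^{2}\right) = - \frac{35}{18} + \left(21 + 5 \cdot \frac{118336}{21609}\right) = - \frac{35}{18} + \left(21 + \frac{591680}{21609}\right) = - \frac{35}{18} + \frac{1045469}{21609} = \frac{2006903}{43218}$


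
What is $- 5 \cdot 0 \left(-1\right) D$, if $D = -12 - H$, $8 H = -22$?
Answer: $0$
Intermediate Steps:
$H = - \frac{11}{4}$ ($H = \frac{1}{8} \left(-22\right) = - \frac{11}{4} \approx -2.75$)
$D = - \frac{37}{4}$ ($D = -12 - - \frac{11}{4} = -12 + \frac{11}{4} = - \frac{37}{4} \approx -9.25$)
$- 5 \cdot 0 \left(-1\right) D = - 5 \cdot 0 \left(-1\right) \left(- \frac{37}{4}\right) = \left(-5\right) 0 \left(- \frac{37}{4}\right) = 0 \left(- \frac{37}{4}\right) = 0$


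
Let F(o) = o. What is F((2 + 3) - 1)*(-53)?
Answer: -212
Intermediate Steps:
F((2 + 3) - 1)*(-53) = ((2 + 3) - 1)*(-53) = (5 - 1)*(-53) = 4*(-53) = -212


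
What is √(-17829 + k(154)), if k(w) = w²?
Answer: 29*√7 ≈ 76.727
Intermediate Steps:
√(-17829 + k(154)) = √(-17829 + 154²) = √(-17829 + 23716) = √5887 = 29*√7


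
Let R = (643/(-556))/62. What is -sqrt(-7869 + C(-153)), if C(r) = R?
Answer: -I*sqrt(2337725669198)/17236 ≈ -88.708*I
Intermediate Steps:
R = -643/34472 (R = (643*(-1/556))*(1/62) = -643/556*1/62 = -643/34472 ≈ -0.018653)
C(r) = -643/34472
-sqrt(-7869 + C(-153)) = -sqrt(-7869 - 643/34472) = -sqrt(-271260811/34472) = -I*sqrt(2337725669198)/17236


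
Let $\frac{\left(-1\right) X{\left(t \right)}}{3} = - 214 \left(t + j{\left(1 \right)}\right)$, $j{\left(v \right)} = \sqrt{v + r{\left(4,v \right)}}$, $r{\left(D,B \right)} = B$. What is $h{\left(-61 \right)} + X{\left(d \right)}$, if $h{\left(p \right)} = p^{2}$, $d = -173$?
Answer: $-107345 + 642 \sqrt{2} \approx -1.0644 \cdot 10^{5}$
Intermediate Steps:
$j{\left(v \right)} = \sqrt{2} \sqrt{v}$ ($j{\left(v \right)} = \sqrt{v + v} = \sqrt{2 v} = \sqrt{2} \sqrt{v}$)
$X{\left(t \right)} = 642 t + 642 \sqrt{2}$ ($X{\left(t \right)} = - 3 \left(- 214 \left(t + \sqrt{2} \sqrt{1}\right)\right) = - 3 \left(- 214 \left(t + \sqrt{2} \cdot 1\right)\right) = - 3 \left(- 214 \left(t + \sqrt{2}\right)\right) = - 3 \left(- 214 t - 214 \sqrt{2}\right) = 642 t + 642 \sqrt{2}$)
$h{\left(-61 \right)} + X{\left(d \right)} = \left(-61\right)^{2} + \left(642 \left(-173\right) + 642 \sqrt{2}\right) = 3721 - \left(111066 - 642 \sqrt{2}\right) = -107345 + 642 \sqrt{2}$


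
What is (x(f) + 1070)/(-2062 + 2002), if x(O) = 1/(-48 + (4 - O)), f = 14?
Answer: -62059/3480 ≈ -17.833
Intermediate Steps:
x(O) = 1/(-44 - O)
(x(f) + 1070)/(-2062 + 2002) = (-1/(44 + 14) + 1070)/(-2062 + 2002) = (-1/58 + 1070)/(-60) = (-1*1/58 + 1070)*(-1/60) = (-1/58 + 1070)*(-1/60) = (62059/58)*(-1/60) = -62059/3480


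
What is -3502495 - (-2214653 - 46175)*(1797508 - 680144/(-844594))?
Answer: 1716153662922233929/422297 ≈ 4.0639e+12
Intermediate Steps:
-3502495 - (-2214653 - 46175)*(1797508 - 680144/(-844594)) = -3502495 - (-2260828)*(1797508 - 680144*(-1/844594)) = -3502495 - (-2260828)*(1797508 + 340072/422297) = -3502495 - (-2260828)*759082575948/422297 = -3502495 - 1*(-1716155142015364944/422297) = -3502495 + 1716155142015364944/422297 = 1716153662922233929/422297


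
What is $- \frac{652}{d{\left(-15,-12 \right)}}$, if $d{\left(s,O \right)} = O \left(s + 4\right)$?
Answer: $- \frac{163}{33} \approx -4.9394$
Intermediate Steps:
$d{\left(s,O \right)} = O \left(4 + s\right)$
$- \frac{652}{d{\left(-15,-12 \right)}} = - \frac{652}{\left(-12\right) \left(4 - 15\right)} = - \frac{652}{\left(-12\right) \left(-11\right)} = - \frac{652}{132} = \left(-652\right) \frac{1}{132} = - \frac{163}{33}$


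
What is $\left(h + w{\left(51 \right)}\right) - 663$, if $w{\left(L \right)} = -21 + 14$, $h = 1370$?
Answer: $700$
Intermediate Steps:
$w{\left(L \right)} = -7$
$\left(h + w{\left(51 \right)}\right) - 663 = \left(1370 - 7\right) - 663 = 1363 - 663 = 700$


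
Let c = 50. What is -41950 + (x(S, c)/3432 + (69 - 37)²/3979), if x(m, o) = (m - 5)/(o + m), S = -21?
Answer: -638962207507/15231612 ≈ -41950.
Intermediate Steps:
x(m, o) = (-5 + m)/(m + o)
-41950 + (x(S, c)/3432 + (69 - 37)²/3979) = -41950 + (((-5 - 21)/(-21 + 50))/3432 + (69 - 37)²/3979) = -41950 + ((-26/29)*(1/3432) + 32²*(1/3979)) = -41950 + (((1/29)*(-26))*(1/3432) + 1024*(1/3979)) = -41950 + (-26/29*1/3432 + 1024/3979) = -41950 + (-1/3828 + 1024/3979) = -41950 + 3915893/15231612 = -638962207507/15231612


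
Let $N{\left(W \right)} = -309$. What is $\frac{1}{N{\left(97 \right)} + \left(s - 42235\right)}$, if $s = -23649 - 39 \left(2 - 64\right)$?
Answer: $- \frac{1}{63775} \approx -1.568 \cdot 10^{-5}$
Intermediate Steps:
$s = -21231$ ($s = -23649 - 39 \left(-62\right) = -23649 - -2418 = -23649 + 2418 = -21231$)
$\frac{1}{N{\left(97 \right)} + \left(s - 42235\right)} = \frac{1}{-309 - 63466} = \frac{1}{-63775} = - \frac{1}{63775}$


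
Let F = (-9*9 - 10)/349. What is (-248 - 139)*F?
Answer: 35217/349 ≈ 100.91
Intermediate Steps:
F = -91/349 (F = (-81 - 10)*(1/349) = -91*1/349 = -91/349 ≈ -0.26075)
(-248 - 139)*F = (-248 - 139)*(-91/349) = -387*(-91/349) = 35217/349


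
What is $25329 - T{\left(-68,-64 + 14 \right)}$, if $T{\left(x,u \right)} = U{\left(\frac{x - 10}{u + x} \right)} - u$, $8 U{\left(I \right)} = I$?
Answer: $\frac{11931649}{472} \approx 25279.0$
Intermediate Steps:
$U{\left(I \right)} = \frac{I}{8}$
$T{\left(x,u \right)} = - u + \frac{-10 + x}{8 \left(u + x\right)}$ ($T{\left(x,u \right)} = \frac{\left(x - 10\right) \frac{1}{u + x}}{8} - u = \frac{\left(-10 + x\right) \frac{1}{u + x}}{8} - u = \frac{\frac{1}{u + x} \left(-10 + x\right)}{8} - u = \frac{-10 + x}{8 \left(u + x\right)} - u = - u + \frac{-10 + x}{8 \left(u + x\right)}$)
$25329 - T{\left(-68,-64 + 14 \right)} = 25329 - \frac{- \frac{5}{4} + \frac{1}{8} \left(-68\right) - \left(-64 + 14\right) \left(\left(-64 + 14\right) - 68\right)}{\left(-64 + 14\right) - 68} = 25329 - \frac{- \frac{5}{4} - \frac{17}{2} - - 50 \left(-50 - 68\right)}{-50 - 68} = 25329 - \frac{- \frac{5}{4} - \frac{17}{2} - \left(-50\right) \left(-118\right)}{-118} = 25329 - - \frac{- \frac{5}{4} - \frac{17}{2} - 5900}{118} = 25329 - \left(- \frac{1}{118}\right) \left(- \frac{23639}{4}\right) = 25329 - \frac{23639}{472} = \frac{11931649}{472}$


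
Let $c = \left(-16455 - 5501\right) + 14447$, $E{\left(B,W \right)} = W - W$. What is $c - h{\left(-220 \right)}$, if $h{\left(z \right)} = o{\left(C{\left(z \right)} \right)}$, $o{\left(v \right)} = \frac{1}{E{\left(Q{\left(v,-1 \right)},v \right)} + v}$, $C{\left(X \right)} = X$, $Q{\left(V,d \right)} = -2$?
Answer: $- \frac{1651979}{220} \approx -7509.0$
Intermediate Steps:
$E{\left(B,W \right)} = 0$
$o{\left(v \right)} = \frac{1}{v}$ ($o{\left(v \right)} = \frac{1}{0 + v} = \frac{1}{v}$)
$h{\left(z \right)} = \frac{1}{z}$
$c = -7509$ ($c = -21956 + 14447 = -7509$)
$c - h{\left(-220 \right)} = -7509 - \frac{1}{-220} = -7509 - - \frac{1}{220} = -7509 + \frac{1}{220} = - \frac{1651979}{220}$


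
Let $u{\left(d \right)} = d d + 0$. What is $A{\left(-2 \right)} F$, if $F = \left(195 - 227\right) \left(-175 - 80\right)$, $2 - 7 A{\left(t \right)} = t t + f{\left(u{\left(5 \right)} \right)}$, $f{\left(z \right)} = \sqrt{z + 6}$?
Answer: $- \frac{16320}{7} - \frac{8160 \sqrt{31}}{7} \approx -8821.8$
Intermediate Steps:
$u{\left(d \right)} = d^{2}$ ($u{\left(d \right)} = d^{2} + 0 = d^{2}$)
$f{\left(z \right)} = \sqrt{6 + z}$
$A{\left(t \right)} = \frac{2}{7} - \frac{\sqrt{31}}{7} - \frac{t^{2}}{7}$ ($A{\left(t \right)} = \frac{2}{7} - \frac{t t + \sqrt{6 + 5^{2}}}{7} = \frac{2}{7} - \frac{t^{2} + \sqrt{6 + 25}}{7} = \frac{2}{7} - \frac{t^{2} + \sqrt{31}}{7} = \frac{2}{7} - \frac{\sqrt{31} + t^{2}}{7} = \frac{2}{7} - \left(\frac{\sqrt{31}}{7} + \frac{t^{2}}{7}\right) = \frac{2}{7} - \frac{\sqrt{31}}{7} - \frac{t^{2}}{7}$)
$F = 8160$ ($F = \left(-32\right) \left(-255\right) = 8160$)
$A{\left(-2 \right)} F = \left(\frac{2}{7} - \frac{\sqrt{31}}{7} - \frac{\left(-2\right)^{2}}{7}\right) 8160 = \left(\frac{2}{7} - \frac{\sqrt{31}}{7} - \frac{4}{7}\right) 8160 = \left(- \frac{2}{7} - \frac{\sqrt{31}}{7}\right) 8160 = - \frac{16320}{7} - \frac{8160 \sqrt{31}}{7}$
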